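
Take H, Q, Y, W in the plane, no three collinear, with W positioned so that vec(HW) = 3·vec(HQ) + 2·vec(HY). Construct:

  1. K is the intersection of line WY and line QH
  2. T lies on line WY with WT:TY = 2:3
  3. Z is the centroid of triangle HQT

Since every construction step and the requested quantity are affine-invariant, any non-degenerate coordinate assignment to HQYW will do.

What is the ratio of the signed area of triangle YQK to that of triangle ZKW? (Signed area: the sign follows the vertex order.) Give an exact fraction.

[YQK]:[ZKW] = 6/7

Choose coordinates H = (0, 0), Q = (1, 0), Y = (0, 1), W = (3, 2).
1. K is the intersection of line WY and line QH ⇒ K = (-3, 0)
2. T lies on line WY with WT:TY = 2:3 ⇒ T = (9/5, 8/5)
3. Z is the centroid of triangle HQT ⇒ Z = (14/15, 8/15)
2·[YQK] = -4, 2·[ZKW] = -14/3
[YQK]:[ZKW] = -4:-14/3 = 6/7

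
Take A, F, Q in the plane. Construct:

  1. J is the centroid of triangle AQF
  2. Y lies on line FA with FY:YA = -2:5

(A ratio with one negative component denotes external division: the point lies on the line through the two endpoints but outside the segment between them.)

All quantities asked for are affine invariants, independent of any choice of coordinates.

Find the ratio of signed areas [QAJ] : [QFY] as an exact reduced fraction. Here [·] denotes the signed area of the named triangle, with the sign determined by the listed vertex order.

Work in coordinates with A = (0, 0), F = (1, 0), Q = (0, 1).
1. J is the centroid of triangle AQF ⇒ J = (1/3, 1/3)
2. Y lies on line FA with FY:YA = -2:5 ⇒ Y = (5/3, 0)
2·[QAJ] = 1/3, 2·[QFY] = 2/3
[QAJ]:[QFY] = 1/3:2/3 = 1/2

[QAJ]:[QFY] = 1/2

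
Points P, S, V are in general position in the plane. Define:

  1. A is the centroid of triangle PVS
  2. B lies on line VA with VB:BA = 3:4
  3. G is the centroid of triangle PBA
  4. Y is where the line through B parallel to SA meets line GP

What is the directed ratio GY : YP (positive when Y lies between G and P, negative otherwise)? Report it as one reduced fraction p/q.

Work in coordinates with P = (0, 0), S = (1, 0), V = (0, 1).
1. A is the centroid of triangle PVS ⇒ A = (1/3, 1/3)
2. B lies on line VA with VB:BA = 3:4 ⇒ B = (1/7, 5/7)
3. G is the centroid of triangle PBA ⇒ G = (10/63, 22/63)
4. Y is where the line through B parallel to SA meets line GP ⇒ Y = (55/189, 121/189)
Y = G + t·(P−G) with t = -5/6, so GY:YP = t:(1−t) = -5/6:11/6

GY:YP = -5/11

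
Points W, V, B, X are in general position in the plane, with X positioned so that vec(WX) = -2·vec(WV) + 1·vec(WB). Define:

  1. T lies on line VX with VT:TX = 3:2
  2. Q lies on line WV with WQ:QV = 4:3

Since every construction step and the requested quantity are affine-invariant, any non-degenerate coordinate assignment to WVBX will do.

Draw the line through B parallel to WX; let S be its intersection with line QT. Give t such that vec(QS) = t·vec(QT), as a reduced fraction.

Set W = (0, 0), V = (1, 0), B = (0, 1), X = (-2, 1); any affine frame gives the same invariant.
1. T lies on line VX with VT:TX = 3:2 ⇒ T = (-4/5, 3/5)
2. Q lies on line WV with WQ:QV = 4:3 ⇒ Q = (4/7, 0)
through B parallel to WX: direction (-2, 1); meets QT at S = (12, -5)
S = Q + t·(T−Q) with t = -25/3

t = -25/3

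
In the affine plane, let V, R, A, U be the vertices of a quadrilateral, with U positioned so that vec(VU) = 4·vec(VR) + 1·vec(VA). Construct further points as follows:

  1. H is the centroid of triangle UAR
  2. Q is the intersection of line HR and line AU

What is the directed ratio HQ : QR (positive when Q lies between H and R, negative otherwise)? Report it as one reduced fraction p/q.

HQ:QR = -1/3

Work in coordinates with V = (0, 0), R = (1, 0), A = (0, 1), U = (4, 1).
1. H is the centroid of triangle UAR ⇒ H = (5/3, 2/3)
2. Q is the intersection of line HR and line AU ⇒ Q = (2, 1)
Q = H + t·(R−H) with t = -1/2, so HQ:QR = t:(1−t) = -1/2:3/2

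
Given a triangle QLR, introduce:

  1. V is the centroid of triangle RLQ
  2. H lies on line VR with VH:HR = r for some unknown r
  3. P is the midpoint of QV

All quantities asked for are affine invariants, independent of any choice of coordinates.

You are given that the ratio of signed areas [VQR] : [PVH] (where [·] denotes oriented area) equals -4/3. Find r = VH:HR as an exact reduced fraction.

Assign Q = (0, 0), L = (1, 0), R = (0, 1) — the answer is frame-independent, so this choice is without loss of generality.
1. V is the centroid of triangle RLQ ⇒ V = (1/3, 1/3)
2. With VH:HR = r, write λ = r/(r+1) so H = V + λ·(R−V); H is affine-linear in λ
3. P is the midpoint of QV ⇒ P = (1/6, 1/6)
Every point depending on H is an affine combination of H and λ-independent points, so each such coordinate is linear in λ; the λ² term in each signed area is a multiple of (R−V)×(R−V) = 0, so 2·[VQR] and 2·[PVH] are each linear in λ. Evaluating at λ=0 and λ=1:
  2·[VQR] = -1/3,   2·[PVH] = 1/6·λ
So [VQR]:[PVH] = (-1/3) / (1/6·λ). Setting this equal to -4/3:
  -1/3 = -4/3·(1/6·λ)  ⇒  λ = 3/2
Then r = λ/(1−λ) = (3/2)/(-1/2) = -3. Check: with r = -3, H = (-1/6, 4/3) and [VQR]:[PVH] = -4/3 as required.

r = -3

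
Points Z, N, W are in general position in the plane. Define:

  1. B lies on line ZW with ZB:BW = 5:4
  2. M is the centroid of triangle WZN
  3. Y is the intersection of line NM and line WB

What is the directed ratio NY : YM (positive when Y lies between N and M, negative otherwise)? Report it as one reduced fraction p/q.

Set Z = (0, 0), N = (1, 0), W = (0, 1); any affine frame gives the same invariant.
1. B lies on line ZW with ZB:BW = 5:4 ⇒ B = (0, 5/9)
2. M is the centroid of triangle WZN ⇒ M = (1/3, 1/3)
3. Y is the intersection of line NM and line WB ⇒ Y = (0, 1/2)
Y = N + t·(M−N) with t = 3/2, so NY:YM = t:(1−t) = 3/2:-1/2

NY:YM = -3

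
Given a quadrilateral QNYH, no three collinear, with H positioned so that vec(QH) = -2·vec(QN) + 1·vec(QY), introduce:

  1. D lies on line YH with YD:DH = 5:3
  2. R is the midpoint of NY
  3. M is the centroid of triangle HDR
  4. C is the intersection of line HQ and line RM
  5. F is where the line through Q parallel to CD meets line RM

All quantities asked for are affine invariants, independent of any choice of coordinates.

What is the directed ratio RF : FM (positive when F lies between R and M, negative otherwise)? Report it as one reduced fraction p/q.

RF:FM = -5/6

Assign Q = (0, 0), N = (1, 0), Y = (0, 1), H = (-2, 1) — the answer is frame-independent, so this choice is without loss of generality.
1. D lies on line YH with YD:DH = 5:3 ⇒ D = (-5/4, 1)
2. R is the midpoint of NY ⇒ R = (1/2, 1/2)
3. M is the centroid of triangle HDR ⇒ M = (-11/12, 5/6)
4. C is the intersection of line HQ and line RM ⇒ C = (-7/3, 7/6)
5. F is where the line through Q parallel to CD meets line RM ⇒ F = (91/12, -7/6)
F = R + t·(M−R) with t = -5, so RF:FM = t:(1−t) = -5:6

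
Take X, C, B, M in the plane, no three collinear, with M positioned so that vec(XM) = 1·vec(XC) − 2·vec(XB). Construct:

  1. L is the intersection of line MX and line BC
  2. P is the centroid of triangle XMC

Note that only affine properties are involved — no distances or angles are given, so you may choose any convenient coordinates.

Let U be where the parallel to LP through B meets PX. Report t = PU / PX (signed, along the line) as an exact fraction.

Choose coordinates X = (0, 0), C = (1, 0), B = (0, 1), M = (1, -2).
1. L is the intersection of line MX and line BC ⇒ L = (-1, 2)
2. P is the centroid of triangle XMC ⇒ P = (2/3, -2/3)
through B parallel to LP: direction (5/3, -8/3); meets PX at U = (5/3, -5/3)
U = P + t·(X−P) with t = -3/2

t = -3/2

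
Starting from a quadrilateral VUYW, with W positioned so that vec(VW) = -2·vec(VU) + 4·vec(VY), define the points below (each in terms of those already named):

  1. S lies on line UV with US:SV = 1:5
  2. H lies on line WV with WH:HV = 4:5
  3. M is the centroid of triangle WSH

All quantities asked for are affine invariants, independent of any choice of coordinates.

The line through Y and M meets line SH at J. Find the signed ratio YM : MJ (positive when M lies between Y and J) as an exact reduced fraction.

Set V = (0, 0), U = (1, 0), Y = (0, 1), W = (-2, 4); any affine frame gives the same invariant.
1. S lies on line UV with US:SV = 1:5 ⇒ S = (5/6, 0)
2. H lies on line WV with WH:HV = 4:5 ⇒ H = (-10/9, 20/9)
3. M is the centroid of triangle WSH ⇒ M = (-41/54, 56/27)
line YM meets SH at J = (41/234, 88/117)
M = Y + t·(J−Y) with t = -13/3, so YM:MJ = -13/3:16/3

YM:MJ = -13/16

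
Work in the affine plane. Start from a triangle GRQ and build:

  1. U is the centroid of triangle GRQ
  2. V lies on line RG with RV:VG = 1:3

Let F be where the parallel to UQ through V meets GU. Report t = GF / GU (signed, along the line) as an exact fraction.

Choose coordinates G = (0, 0), R = (1, 0), Q = (0, 1).
1. U is the centroid of triangle GRQ ⇒ U = (1/3, 1/3)
2. V lies on line RG with RV:VG = 1:3 ⇒ V = (3/4, 0)
through V parallel to UQ: direction (-1/3, 2/3); meets GU at F = (1/2, 1/2)
F = G + t·(U−G) with t = 3/2

t = 3/2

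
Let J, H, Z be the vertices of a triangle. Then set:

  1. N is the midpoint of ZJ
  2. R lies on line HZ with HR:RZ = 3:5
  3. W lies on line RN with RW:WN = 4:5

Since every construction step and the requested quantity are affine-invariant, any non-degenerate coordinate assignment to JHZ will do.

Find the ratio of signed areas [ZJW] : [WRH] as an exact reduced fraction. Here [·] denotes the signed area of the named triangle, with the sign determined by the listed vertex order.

Work in coordinates with J = (0, 0), H = (1, 0), Z = (0, 1).
1. N is the midpoint of ZJ ⇒ N = (0, 1/2)
2. R lies on line HZ with HR:RZ = 3:5 ⇒ R = (5/8, 3/8)
3. W lies on line RN with RW:WN = 4:5 ⇒ W = (25/72, 31/72)
2·[ZJW] = 25/72, 2·[WRH] = -1/12
[ZJW]:[WRH] = 25/72:-1/12 = -25/6

[ZJW]:[WRH] = -25/6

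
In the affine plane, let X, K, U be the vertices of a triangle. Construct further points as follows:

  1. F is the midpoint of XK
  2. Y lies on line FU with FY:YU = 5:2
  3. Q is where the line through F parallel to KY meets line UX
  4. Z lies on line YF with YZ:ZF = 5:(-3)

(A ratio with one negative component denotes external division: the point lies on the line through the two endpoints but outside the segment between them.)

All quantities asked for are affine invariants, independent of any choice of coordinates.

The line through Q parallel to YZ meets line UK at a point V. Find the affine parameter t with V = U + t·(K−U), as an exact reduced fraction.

t = -7/12

Work in coordinates with X = (0, 0), K = (1, 0), U = (0, 1).
1. F is the midpoint of XK ⇒ F = (1/2, 0)
2. Y lies on line FU with FY:YU = 5:2 ⇒ Y = (1/7, 5/7)
3. Q is where the line through F parallel to KY meets line UX ⇒ Q = (0, 5/12)
4. Z lies on line YF with YZ:ZF = 5:(-3) ⇒ Z = (29/28, -15/14)
through Q parallel to YZ: direction (25/28, -25/14); meets UK at V = (-7/12, 19/12)
V = U + t·(K−U) with t = -7/12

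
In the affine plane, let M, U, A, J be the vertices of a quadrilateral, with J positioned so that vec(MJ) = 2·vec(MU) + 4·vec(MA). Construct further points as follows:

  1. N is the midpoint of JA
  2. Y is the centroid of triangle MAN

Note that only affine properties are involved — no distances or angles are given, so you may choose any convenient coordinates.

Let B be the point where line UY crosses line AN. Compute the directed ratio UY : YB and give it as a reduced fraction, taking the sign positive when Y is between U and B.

Assign M = (0, 0), U = (1, 0), A = (0, 1), J = (2, 4) — the answer is frame-independent, so this choice is without loss of generality.
1. N is the midpoint of JA ⇒ N = (1, 5/2)
2. Y is the centroid of triangle MAN ⇒ Y = (1/3, 7/6)
line UY meets AN at B = (3/13, 35/26)
Y = U + t·(B−U) with t = 13/15, so UY:YB = 13/15:2/15

UY:YB = 13/2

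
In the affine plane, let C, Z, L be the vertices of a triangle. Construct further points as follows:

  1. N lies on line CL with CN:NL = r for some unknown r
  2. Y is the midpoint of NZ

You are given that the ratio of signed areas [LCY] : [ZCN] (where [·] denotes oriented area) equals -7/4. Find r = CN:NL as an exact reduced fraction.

Choose coordinates C = (0, 0), Z = (1, 0), L = (0, 1).
1. With CN:NL = r, write λ = r/(r+1) so N = C + λ·(L−C); N is affine-linear in λ
2. Y is the midpoint of NZ ⇒ Y is an affine combination of earlier points and hence also affine-linear in λ
Every point depending on N is an affine combination of N and λ-independent points, so each such coordinate is linear in λ; the λ² term in each signed area is a multiple of (L−C)×(L−C) = 0, so 2·[LCY] and 2·[ZCN] are each linear in λ. Evaluating at λ=0 and λ=1:
  2·[LCY] = 1/2,   2·[ZCN] = −λ
So [LCY]:[ZCN] = (1/2) / (−λ). Setting this equal to -7/4:
  1/2 = -7/4·(−λ)  ⇒  λ = 2/7
Then r = λ/(1−λ) = (2/7)/(5/7) = 2/5. Check: with r = 2/5, N = (0, 2/7) and [LCY]:[ZCN] = -7/4 as required.

r = 2/5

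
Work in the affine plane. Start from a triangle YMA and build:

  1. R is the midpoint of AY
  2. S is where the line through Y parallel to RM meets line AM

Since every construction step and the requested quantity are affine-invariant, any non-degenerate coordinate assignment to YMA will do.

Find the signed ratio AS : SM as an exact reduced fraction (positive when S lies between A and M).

AS:SM = -2

Set Y = (0, 0), M = (1, 0), A = (0, 1); any affine frame gives the same invariant.
1. R is the midpoint of AY ⇒ R = (0, 1/2)
2. S is where the line through Y parallel to RM meets line AM ⇒ S = (2, -1)
S = A + t·(M−A) with t = 2, so AS:SM = t:(1−t) = 2:-1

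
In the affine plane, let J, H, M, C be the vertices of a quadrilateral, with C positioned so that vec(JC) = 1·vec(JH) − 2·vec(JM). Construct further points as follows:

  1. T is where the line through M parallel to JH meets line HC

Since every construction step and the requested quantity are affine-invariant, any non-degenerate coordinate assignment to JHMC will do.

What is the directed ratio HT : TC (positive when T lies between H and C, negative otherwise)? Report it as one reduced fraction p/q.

Choose coordinates J = (0, 0), H = (1, 0), M = (0, 1), C = (1, -2).
1. T is where the line through M parallel to JH meets line HC ⇒ T = (1, 1)
T = H + t·(C−H) with t = -1/2, so HT:TC = t:(1−t) = -1/2:3/2

HT:TC = -1/3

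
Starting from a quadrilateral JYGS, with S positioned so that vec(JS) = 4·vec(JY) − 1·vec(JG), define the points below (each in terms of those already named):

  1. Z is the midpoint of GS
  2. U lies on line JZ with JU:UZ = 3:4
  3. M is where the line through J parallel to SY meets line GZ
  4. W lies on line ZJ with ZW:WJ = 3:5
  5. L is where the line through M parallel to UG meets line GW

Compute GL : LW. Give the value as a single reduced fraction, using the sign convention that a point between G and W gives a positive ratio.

GL:LW = -96/85

Choose coordinates J = (0, 0), Y = (1, 0), G = (0, 1), S = (4, -1).
1. Z is the midpoint of GS ⇒ Z = (2, 0)
2. U lies on line JZ with JU:UZ = 3:4 ⇒ U = (6/7, 0)
3. M is where the line through J parallel to SY meets line GZ ⇒ M = (6, -2)
4. W lies on line ZJ with ZW:WJ = 3:5 ⇒ W = (5/4, 0)
5. L is where the line through M parallel to UG meets line GW ⇒ L = (120/11, -85/11)
L = G + t·(W−G) with t = 96/11, so GL:LW = t:(1−t) = 96/11:-85/11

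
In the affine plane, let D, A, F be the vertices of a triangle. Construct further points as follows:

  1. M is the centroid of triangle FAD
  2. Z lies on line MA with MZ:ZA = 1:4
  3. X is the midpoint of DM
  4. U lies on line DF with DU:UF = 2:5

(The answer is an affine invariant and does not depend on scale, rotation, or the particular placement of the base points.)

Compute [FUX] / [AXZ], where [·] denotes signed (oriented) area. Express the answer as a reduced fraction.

[FUX]:[AXZ] = -25/28

Set D = (0, 0), A = (1, 0), F = (0, 1); any affine frame gives the same invariant.
1. M is the centroid of triangle FAD ⇒ M = (1/3, 1/3)
2. Z lies on line MA with MZ:ZA = 1:4 ⇒ Z = (7/15, 4/15)
3. X is the midpoint of DM ⇒ X = (1/6, 1/6)
4. U lies on line DF with DU:UF = 2:5 ⇒ U = (0, 2/7)
2·[FUX] = 5/42, 2·[AXZ] = -2/15
[FUX]:[AXZ] = 5/42:-2/15 = -25/28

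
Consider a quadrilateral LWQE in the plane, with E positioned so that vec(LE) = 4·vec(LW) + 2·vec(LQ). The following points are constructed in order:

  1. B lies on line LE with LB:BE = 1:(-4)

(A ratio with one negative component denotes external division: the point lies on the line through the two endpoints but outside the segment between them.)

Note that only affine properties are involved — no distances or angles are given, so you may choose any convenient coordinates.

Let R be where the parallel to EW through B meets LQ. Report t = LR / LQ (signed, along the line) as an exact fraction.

Assign L = (0, 0), W = (1, 0), Q = (0, 1), E = (4, 2) — the answer is frame-independent, so this choice is without loss of generality.
1. B lies on line LE with LB:BE = 1:(-4) ⇒ B = (-4/3, -2/3)
through B parallel to EW: direction (-3, -2); meets LQ at R = (0, 2/9)
R = L + t·(Q−L) with t = 2/9

t = 2/9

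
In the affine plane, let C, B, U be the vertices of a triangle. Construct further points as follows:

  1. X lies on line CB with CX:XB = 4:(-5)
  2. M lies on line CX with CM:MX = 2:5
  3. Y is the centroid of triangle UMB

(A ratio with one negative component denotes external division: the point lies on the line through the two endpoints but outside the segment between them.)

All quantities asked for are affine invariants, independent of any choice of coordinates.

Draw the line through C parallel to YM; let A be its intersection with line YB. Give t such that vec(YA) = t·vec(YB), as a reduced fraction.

Work in coordinates with C = (0, 0), B = (1, 0), U = (0, 1).
1. X lies on line CB with CX:XB = 4:(-5) ⇒ X = (-4, 0)
2. M lies on line CX with CM:MX = 2:5 ⇒ M = (-8/7, 0)
3. Y is the centroid of triangle UMB ⇒ Y = (-1/21, 1/3)
through C parallel to YM: direction (-23/21, -1/3); meets YB at A = (23/45, 7/45)
A = Y + t·(B−Y) with t = 8/15

t = 8/15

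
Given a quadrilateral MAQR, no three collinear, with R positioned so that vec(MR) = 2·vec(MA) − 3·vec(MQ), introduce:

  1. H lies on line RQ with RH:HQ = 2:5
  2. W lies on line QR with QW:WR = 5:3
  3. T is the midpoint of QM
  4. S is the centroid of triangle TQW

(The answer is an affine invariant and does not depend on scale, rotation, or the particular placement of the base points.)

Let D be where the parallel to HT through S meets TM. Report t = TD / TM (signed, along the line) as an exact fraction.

Assign M = (0, 0), A = (1, 0), Q = (0, 1), R = (2, -3) — the answer is frame-independent, so this choice is without loss of generality.
1. H lies on line RQ with RH:HQ = 2:5 ⇒ H = (10/7, -13/7)
2. W lies on line QR with QW:WR = 5:3 ⇒ W = (5/4, -3/2)
3. T is the midpoint of QM ⇒ T = (0, 1/2)
4. S is the centroid of triangle TQW ⇒ S = (5/12, 0)
through S parallel to HT: direction (-10/7, 33/14); meets TM at D = (0, 11/16)
D = T + t·(M−T) with t = -3/8

t = -3/8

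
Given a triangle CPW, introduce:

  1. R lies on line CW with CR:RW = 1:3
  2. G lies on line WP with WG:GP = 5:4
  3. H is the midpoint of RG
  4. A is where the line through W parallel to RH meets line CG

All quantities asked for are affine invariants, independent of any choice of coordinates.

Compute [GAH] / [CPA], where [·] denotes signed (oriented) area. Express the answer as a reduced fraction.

[GAH]:[CPA] = 15/128

Assign C = (0, 0), P = (1, 0), W = (0, 1) — the answer is frame-independent, so this choice is without loss of generality.
1. R lies on line CW with CR:RW = 1:3 ⇒ R = (0, 1/4)
2. G lies on line WP with WG:GP = 5:4 ⇒ G = (5/9, 4/9)
3. H is the midpoint of RG ⇒ H = (5/18, 25/72)
4. A is where the line through W parallel to RH meets line CG ⇒ A = (20/9, 16/9)
2·[GAH] = 5/24, 2·[CPA] = 16/9
[GAH]:[CPA] = 5/24:16/9 = 15/128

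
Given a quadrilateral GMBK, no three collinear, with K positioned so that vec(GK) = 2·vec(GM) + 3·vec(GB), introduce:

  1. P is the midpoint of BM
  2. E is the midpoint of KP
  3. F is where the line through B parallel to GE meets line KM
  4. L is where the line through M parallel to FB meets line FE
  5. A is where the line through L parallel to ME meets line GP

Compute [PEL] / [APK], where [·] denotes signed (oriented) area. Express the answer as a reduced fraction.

Work in coordinates with G = (0, 0), M = (1, 0), B = (0, 1), K = (2, 3).
1. P is the midpoint of BM ⇒ P = (1/2, 1/2)
2. E is the midpoint of KP ⇒ E = (5/4, 7/4)
3. F is where the line through B parallel to GE meets line KM ⇒ F = (5/2, 9/2)
4. L is where the line through M parallel to FB meets line FE ⇒ L = (-1/2, -21/10)
5. A is where the line through L parallel to ME meets line GP ⇒ A = (-7/30, -7/30)
2·[PEL] = -7/10, 2·[APK] = 11/15
[PEL]:[APK] = -7/10:11/15 = -21/22

[PEL]:[APK] = -21/22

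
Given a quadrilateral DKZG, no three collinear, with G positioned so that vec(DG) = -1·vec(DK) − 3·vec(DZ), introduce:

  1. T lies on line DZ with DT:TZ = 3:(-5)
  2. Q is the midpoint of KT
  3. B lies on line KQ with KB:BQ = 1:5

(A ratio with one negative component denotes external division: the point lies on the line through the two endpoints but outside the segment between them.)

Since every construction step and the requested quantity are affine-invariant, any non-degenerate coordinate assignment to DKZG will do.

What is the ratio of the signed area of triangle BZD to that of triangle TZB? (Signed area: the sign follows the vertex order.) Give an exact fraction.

Choose coordinates D = (0, 0), K = (1, 0), Z = (0, 1), G = (-1, -3).
1. T lies on line DZ with DT:TZ = 3:(-5) ⇒ T = (0, -3/2)
2. Q is the midpoint of KT ⇒ Q = (1/2, -3/4)
3. B lies on line KQ with KB:BQ = 1:5 ⇒ B = (11/12, -1/8)
2·[BZD] = 11/12, 2·[TZB] = -55/24
[BZD]:[TZB] = 11/12:-55/24 = -2/5

[BZD]:[TZB] = -2/5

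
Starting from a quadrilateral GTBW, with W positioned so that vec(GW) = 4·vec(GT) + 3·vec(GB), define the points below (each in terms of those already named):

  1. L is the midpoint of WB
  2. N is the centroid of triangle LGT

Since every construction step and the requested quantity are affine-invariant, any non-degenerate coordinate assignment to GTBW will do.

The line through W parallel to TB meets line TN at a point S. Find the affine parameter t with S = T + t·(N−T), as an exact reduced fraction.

t = 9

Set G = (0, 0), T = (1, 0), B = (0, 1), W = (4, 3); any affine frame gives the same invariant.
1. L is the midpoint of WB ⇒ L = (2, 2)
2. N is the centroid of triangle LGT ⇒ N = (1, 2/3)
through W parallel to TB: direction (-1, 1); meets TN at S = (1, 6)
S = T + t·(N−T) with t = 9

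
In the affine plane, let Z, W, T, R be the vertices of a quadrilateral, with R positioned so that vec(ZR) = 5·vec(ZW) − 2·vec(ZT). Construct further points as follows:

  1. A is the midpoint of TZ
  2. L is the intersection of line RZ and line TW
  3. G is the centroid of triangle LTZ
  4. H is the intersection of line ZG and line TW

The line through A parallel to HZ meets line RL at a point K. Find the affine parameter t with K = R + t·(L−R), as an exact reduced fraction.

Choose coordinates Z = (0, 0), W = (1, 0), T = (0, 1), R = (5, -2).
1. A is the midpoint of TZ ⇒ A = (0, 1/2)
2. L is the intersection of line RZ and line TW ⇒ L = (5/3, -2/3)
3. G is the centroid of triangle LTZ ⇒ G = (5/9, 1/9)
4. H is the intersection of line ZG and line TW ⇒ H = (5/6, 1/6)
through A parallel to HZ: direction (-5/6, -1/6); meets RL at K = (-5/6, 1/3)
K = R + t·(L−R) with t = 7/4

t = 7/4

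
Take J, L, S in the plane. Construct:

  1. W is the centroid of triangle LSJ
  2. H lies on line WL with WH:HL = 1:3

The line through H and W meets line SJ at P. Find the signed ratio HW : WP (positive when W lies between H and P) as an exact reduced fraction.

Set J = (0, 0), L = (1, 0), S = (0, 1); any affine frame gives the same invariant.
1. W is the centroid of triangle LSJ ⇒ W = (1/3, 1/3)
2. H lies on line WL with WH:HL = 1:3 ⇒ H = (1/2, 1/4)
line HW meets SJ at P = (0, 1/2)
W = H + t·(P−H) with t = 1/3, so HW:WP = 1/3:2/3

HW:WP = 1/2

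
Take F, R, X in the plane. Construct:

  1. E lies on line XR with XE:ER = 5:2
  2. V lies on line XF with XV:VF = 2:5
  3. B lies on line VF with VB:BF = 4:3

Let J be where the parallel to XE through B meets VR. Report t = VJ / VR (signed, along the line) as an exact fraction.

t = -10/7

Set F = (0, 0), R = (1, 0), X = (0, 1); any affine frame gives the same invariant.
1. E lies on line XR with XE:ER = 5:2 ⇒ E = (5/7, 2/7)
2. V lies on line XF with XV:VF = 2:5 ⇒ V = (0, 5/7)
3. B lies on line VF with VB:BF = 4:3 ⇒ B = (0, 15/49)
through B parallel to XE: direction (5/7, -5/7); meets VR at J = (-10/7, 85/49)
J = V + t·(R−V) with t = -10/7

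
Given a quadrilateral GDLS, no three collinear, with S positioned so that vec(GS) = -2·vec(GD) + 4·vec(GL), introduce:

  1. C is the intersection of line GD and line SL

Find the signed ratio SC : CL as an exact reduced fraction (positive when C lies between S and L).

SC:CL = -4

Choose coordinates G = (0, 0), D = (1, 0), L = (0, 1), S = (-2, 4).
1. C is the intersection of line GD and line SL ⇒ C = (2/3, 0)
C = S + t·(L−S) with t = 4/3, so SC:CL = t:(1−t) = 4/3:-1/3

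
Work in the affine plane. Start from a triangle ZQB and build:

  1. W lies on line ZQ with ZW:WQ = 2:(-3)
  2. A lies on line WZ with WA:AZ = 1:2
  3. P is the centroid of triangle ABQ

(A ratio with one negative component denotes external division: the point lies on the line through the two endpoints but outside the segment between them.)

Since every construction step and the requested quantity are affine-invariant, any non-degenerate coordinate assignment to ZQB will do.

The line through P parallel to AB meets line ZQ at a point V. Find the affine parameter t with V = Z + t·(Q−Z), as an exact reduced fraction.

t = -5/9

Assign Z = (0, 0), Q = (1, 0), B = (0, 1) — the answer is frame-independent, so this choice is without loss of generality.
1. W lies on line ZQ with ZW:WQ = 2:(-3) ⇒ W = (-2, 0)
2. A lies on line WZ with WA:AZ = 1:2 ⇒ A = (-4/3, 0)
3. P is the centroid of triangle ABQ ⇒ P = (-1/9, 1/3)
through P parallel to AB: direction (4/3, 1); meets ZQ at V = (-5/9, 0)
V = Z + t·(Q−Z) with t = -5/9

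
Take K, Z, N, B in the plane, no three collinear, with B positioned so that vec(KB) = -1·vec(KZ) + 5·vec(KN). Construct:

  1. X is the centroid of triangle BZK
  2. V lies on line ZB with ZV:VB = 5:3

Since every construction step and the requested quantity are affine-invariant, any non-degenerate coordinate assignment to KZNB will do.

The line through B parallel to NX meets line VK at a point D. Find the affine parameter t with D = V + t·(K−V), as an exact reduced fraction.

Choose coordinates K = (0, 0), Z = (1, 0), N = (0, 1), B = (-1, 5).
1. X is the centroid of triangle BZK ⇒ X = (0, 5/3)
2. V lies on line ZB with ZV:VB = 5:3 ⇒ V = (-1/4, 25/8)
through B parallel to NX: direction (0, 2/3); meets VK at D = (-1, 25/2)
D = V + t·(K−V) with t = -3

t = -3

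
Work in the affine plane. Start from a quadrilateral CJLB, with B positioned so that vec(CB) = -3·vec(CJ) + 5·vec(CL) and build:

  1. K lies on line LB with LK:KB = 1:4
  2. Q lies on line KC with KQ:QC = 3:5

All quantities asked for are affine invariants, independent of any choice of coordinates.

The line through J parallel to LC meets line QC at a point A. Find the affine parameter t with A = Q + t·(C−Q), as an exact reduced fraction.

Work in coordinates with C = (0, 0), J = (1, 0), L = (0, 1), B = (-3, 5).
1. K lies on line LB with LK:KB = 1:4 ⇒ K = (-3/5, 9/5)
2. Q lies on line KC with KQ:QC = 3:5 ⇒ Q = (-3/8, 9/8)
through J parallel to LC: direction (0, -1); meets QC at A = (1, -3)
A = Q + t·(C−Q) with t = 11/3

t = 11/3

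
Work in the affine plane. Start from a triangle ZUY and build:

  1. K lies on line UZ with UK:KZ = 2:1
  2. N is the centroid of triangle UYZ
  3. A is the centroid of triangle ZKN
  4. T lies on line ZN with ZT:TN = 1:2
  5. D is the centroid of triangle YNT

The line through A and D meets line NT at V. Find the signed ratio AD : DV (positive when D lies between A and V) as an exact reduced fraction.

AD:DV = -4/3

Assign Z = (0, 0), U = (1, 0), Y = (0, 1) — the answer is frame-independent, so this choice is without loss of generality.
1. K lies on line UZ with UK:KZ = 2:1 ⇒ K = (1/3, 0)
2. N is the centroid of triangle UYZ ⇒ N = (1/3, 1/3)
3. A is the centroid of triangle ZKN ⇒ A = (2/9, 1/9)
4. T lies on line ZN with ZT:TN = 1:2 ⇒ T = (1/9, 1/9)
5. D is the centroid of triangle YNT ⇒ D = (4/27, 13/27)
line AD meets NT at V = (11/54, 11/54)
D = A + t·(V−A) with t = 4, so AD:DV = 4:-3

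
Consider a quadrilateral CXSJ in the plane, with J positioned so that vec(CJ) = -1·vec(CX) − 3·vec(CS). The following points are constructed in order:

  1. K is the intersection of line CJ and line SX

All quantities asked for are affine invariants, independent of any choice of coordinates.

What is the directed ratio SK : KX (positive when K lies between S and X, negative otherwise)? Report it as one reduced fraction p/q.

SK:KX = 1/3

Set C = (0, 0), X = (1, 0), S = (0, 1), J = (-1, -3); any affine frame gives the same invariant.
1. K is the intersection of line CJ and line SX ⇒ K = (1/4, 3/4)
K = S + t·(X−S) with t = 1/4, so SK:KX = t:(1−t) = 1/4:3/4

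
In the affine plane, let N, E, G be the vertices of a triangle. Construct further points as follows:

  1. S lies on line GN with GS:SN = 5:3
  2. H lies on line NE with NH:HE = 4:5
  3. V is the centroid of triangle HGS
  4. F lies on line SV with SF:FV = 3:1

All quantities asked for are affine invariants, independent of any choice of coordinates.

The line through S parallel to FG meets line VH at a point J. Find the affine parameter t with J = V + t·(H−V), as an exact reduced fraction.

Assign N = (0, 0), E = (1, 0), G = (0, 1) — the answer is frame-independent, so this choice is without loss of generality.
1. S lies on line GN with GS:SN = 5:3 ⇒ S = (0, 3/8)
2. H lies on line NE with NH:HE = 4:5 ⇒ H = (4/9, 0)
3. V is the centroid of triangle HGS ⇒ V = (4/27, 11/24)
4. F lies on line SV with SF:FV = 3:1 ⇒ F = (1/9, 7/16)
through S parallel to FG: direction (-1/9, 9/16); meets VH at J = (-4/45, 33/40)
J = V + t·(H−V) with t = -4/5

t = -4/5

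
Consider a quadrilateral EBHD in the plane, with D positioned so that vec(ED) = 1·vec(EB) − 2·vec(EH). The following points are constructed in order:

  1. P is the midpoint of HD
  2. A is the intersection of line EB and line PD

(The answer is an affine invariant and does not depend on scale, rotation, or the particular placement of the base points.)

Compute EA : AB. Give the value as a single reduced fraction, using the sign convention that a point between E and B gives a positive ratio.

Set E = (0, 0), B = (1, 0), H = (0, 1), D = (1, -2); any affine frame gives the same invariant.
1. P is the midpoint of HD ⇒ P = (1/2, -1/2)
2. A is the intersection of line EB and line PD ⇒ A = (1/3, 0)
A = E + t·(B−E) with t = 1/3, so EA:AB = t:(1−t) = 1/3:2/3

EA:AB = 1/2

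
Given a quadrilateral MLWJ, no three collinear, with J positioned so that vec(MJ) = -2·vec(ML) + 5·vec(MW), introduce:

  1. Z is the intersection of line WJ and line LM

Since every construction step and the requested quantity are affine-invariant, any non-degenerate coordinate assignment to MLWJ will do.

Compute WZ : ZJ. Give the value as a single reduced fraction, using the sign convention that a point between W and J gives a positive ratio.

Assign M = (0, 0), L = (1, 0), W = (0, 1), J = (-2, 5) — the answer is frame-independent, so this choice is without loss of generality.
1. Z is the intersection of line WJ and line LM ⇒ Z = (1/2, 0)
Z = W + t·(J−W) with t = -1/4, so WZ:ZJ = t:(1−t) = -1/4:5/4

WZ:ZJ = -1/5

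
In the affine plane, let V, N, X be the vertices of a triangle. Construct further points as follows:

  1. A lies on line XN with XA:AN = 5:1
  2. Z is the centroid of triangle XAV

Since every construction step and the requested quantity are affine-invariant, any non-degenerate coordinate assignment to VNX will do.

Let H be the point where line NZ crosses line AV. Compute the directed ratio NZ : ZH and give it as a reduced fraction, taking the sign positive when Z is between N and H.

Work in coordinates with V = (0, 0), N = (1, 0), X = (0, 1).
1. A lies on line XN with XA:AN = 5:1 ⇒ A = (5/6, 1/6)
2. Z is the centroid of triangle XAV ⇒ Z = (5/18, 7/18)
line NZ meets AV at H = (35/48, 7/48)
Z = N + t·(H−N) with t = 8/3, so NZ:ZH = 8/3:-5/3

NZ:ZH = -8/5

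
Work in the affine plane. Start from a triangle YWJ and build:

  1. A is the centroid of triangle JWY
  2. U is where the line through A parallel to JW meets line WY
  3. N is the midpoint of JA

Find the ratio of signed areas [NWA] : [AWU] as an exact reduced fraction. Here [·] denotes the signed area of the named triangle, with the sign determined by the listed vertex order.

[NWA]:[AWU] = 3/2

Set Y = (0, 0), W = (1, 0), J = (0, 1); any affine frame gives the same invariant.
1. A is the centroid of triangle JWY ⇒ A = (1/3, 1/3)
2. U is where the line through A parallel to JW meets line WY ⇒ U = (2/3, 0)
3. N is the midpoint of JA ⇒ N = (1/6, 2/3)
2·[NWA] = -1/6, 2·[AWU] = -1/9
[NWA]:[AWU] = -1/6:-1/9 = 3/2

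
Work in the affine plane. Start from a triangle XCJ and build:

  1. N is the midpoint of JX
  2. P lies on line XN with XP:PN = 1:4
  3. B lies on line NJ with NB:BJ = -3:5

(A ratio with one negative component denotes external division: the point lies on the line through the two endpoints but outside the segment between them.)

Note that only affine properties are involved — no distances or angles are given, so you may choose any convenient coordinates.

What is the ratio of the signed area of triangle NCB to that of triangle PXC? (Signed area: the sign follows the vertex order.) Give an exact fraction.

[NCB]:[PXC] = -15/2

Set X = (0, 0), C = (1, 0), J = (0, 1); any affine frame gives the same invariant.
1. N is the midpoint of JX ⇒ N = (0, 1/2)
2. P lies on line XN with XP:PN = 1:4 ⇒ P = (0, 1/10)
3. B lies on line NJ with NB:BJ = -3:5 ⇒ B = (0, -1/4)
2·[NCB] = -3/4, 2·[PXC] = 1/10
[NCB]:[PXC] = -3/4:1/10 = -15/2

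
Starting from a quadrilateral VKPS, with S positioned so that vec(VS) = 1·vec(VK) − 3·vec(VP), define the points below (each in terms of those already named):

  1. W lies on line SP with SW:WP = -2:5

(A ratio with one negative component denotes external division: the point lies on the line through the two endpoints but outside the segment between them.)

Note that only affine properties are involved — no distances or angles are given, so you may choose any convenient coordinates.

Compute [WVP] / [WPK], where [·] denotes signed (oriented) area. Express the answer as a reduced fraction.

[WVP]:[WPK] = 1/3

Assign V = (0, 0), K = (1, 0), P = (0, 1), S = (1, -3) — the answer is frame-independent, so this choice is without loss of generality.
1. W lies on line SP with SW:WP = -2:5 ⇒ W = (5/3, -17/3)
2·[WVP] = -5/3, 2·[WPK] = -5
[WVP]:[WPK] = -5/3:-5 = 1/3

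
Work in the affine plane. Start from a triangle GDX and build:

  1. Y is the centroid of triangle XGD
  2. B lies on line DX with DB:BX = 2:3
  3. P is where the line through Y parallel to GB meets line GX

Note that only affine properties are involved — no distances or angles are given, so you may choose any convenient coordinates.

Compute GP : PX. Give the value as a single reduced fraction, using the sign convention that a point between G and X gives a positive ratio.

Work in coordinates with G = (0, 0), D = (1, 0), X = (0, 1).
1. Y is the centroid of triangle XGD ⇒ Y = (1/3, 1/3)
2. B lies on line DX with DB:BX = 2:3 ⇒ B = (3/5, 2/5)
3. P is where the line through Y parallel to GB meets line GX ⇒ P = (0, 1/9)
P = G + t·(X−G) with t = 1/9, so GP:PX = t:(1−t) = 1/9:8/9

GP:PX = 1/8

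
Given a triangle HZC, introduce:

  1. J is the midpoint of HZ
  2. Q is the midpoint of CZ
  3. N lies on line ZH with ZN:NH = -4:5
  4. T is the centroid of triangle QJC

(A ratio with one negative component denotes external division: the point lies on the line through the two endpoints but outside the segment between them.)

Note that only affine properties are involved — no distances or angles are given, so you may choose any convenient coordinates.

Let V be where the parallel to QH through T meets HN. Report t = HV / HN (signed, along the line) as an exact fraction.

t = -1/30

Set H = (0, 0), Z = (1, 0), C = (0, 1); any affine frame gives the same invariant.
1. J is the midpoint of HZ ⇒ J = (1/2, 0)
2. Q is the midpoint of CZ ⇒ Q = (1/2, 1/2)
3. N lies on line ZH with ZN:NH = -4:5 ⇒ N = (5, 0)
4. T is the centroid of triangle QJC ⇒ T = (1/3, 1/2)
through T parallel to QH: direction (-1/2, -1/2); meets HN at V = (-1/6, 0)
V = H + t·(N−H) with t = -1/30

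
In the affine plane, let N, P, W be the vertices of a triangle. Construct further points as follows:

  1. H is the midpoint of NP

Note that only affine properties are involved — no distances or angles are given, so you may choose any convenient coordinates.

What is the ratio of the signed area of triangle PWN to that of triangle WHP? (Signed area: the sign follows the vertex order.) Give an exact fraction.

[PWN]:[WHP] = 2

Choose coordinates N = (0, 0), P = (1, 0), W = (0, 1).
1. H is the midpoint of NP ⇒ H = (1/2, 0)
2·[PWN] = 1, 2·[WHP] = 1/2
[PWN]:[WHP] = 1:1/2 = 2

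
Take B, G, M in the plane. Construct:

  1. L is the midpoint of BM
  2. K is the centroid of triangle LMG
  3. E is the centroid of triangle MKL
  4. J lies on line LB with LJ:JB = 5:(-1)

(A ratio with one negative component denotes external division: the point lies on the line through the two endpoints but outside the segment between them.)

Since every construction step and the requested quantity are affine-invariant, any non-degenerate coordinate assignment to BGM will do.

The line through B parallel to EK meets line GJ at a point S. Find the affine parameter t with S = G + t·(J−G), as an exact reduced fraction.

Assign B = (0, 0), G = (1, 0), M = (0, 1) — the answer is frame-independent, so this choice is without loss of generality.
1. L is the midpoint of BM ⇒ L = (0, 1/2)
2. K is the centroid of triangle LMG ⇒ K = (1/3, 1/2)
3. E is the centroid of triangle MKL ⇒ E = (1/9, 2/3)
4. J lies on line LB with LJ:JB = 5:(-1) ⇒ J = (0, -1/8)
through B parallel to EK: direction (2/9, -1/6); meets GJ at S = (1/7, -3/28)
S = G + t·(J−G) with t = 6/7

t = 6/7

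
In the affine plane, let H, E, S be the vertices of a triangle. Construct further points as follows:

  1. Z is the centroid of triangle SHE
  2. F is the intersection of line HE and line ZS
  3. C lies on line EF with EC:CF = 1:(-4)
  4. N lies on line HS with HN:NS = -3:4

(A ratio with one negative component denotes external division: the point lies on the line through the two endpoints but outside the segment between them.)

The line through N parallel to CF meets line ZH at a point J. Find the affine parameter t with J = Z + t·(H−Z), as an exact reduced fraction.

t = 10

Set H = (0, 0), E = (1, 0), S = (0, 1); any affine frame gives the same invariant.
1. Z is the centroid of triangle SHE ⇒ Z = (1/3, 1/3)
2. F is the intersection of line HE and line ZS ⇒ F = (1/2, 0)
3. C lies on line EF with EC:CF = 1:(-4) ⇒ C = (7/6, 0)
4. N lies on line HS with HN:NS = -3:4 ⇒ N = (0, -3)
through N parallel to CF: direction (-2/3, 0); meets ZH at J = (-3, -3)
J = Z + t·(H−Z) with t = 10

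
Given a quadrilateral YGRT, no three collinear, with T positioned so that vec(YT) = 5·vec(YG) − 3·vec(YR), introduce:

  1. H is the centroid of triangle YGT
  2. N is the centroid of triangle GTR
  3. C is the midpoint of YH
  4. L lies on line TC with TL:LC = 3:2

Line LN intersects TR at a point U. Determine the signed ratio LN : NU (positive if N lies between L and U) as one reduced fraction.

LN:NU = 53/10

Choose coordinates Y = (0, 0), G = (1, 0), R = (0, 1), T = (5, -3).
1. H is the centroid of triangle YGT ⇒ H = (2, -1)
2. N is the centroid of triangle GTR ⇒ N = (2, -2/3)
3. C is the midpoint of YH ⇒ C = (1, -1/2)
4. L lies on line TC with TL:LC = 3:2 ⇒ L = (13/5, -3/2)
line LN meets TR at U = (100/53, -27/53)
N = L + t·(U−L) with t = 53/63, so LN:NU = 53/63:10/63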